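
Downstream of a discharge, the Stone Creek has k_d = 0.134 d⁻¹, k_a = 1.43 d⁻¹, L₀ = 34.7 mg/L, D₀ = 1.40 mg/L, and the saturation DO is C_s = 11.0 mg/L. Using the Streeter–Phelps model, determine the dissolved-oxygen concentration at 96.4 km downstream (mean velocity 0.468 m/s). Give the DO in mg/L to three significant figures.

DO ≈ 8.47 mg/L

Travel time t = x/v = 96.4 km / (0.468 m/s) = 96400 m / 0.468 m/s = 206000 s = 2.384 d.
k_d L₀/(k_a−k_d) = 0.134×34.7/(1.43−0.134) = 4.650/1.296 = 3.588 mg/L.
e^(−k_d t) = e^(−0.134×2.384) = 0.7265; e^(−k_a t) = e^(−1.43×2.384) = 0.03307.
D = 3.588 × (0.7265 − 0.03307) + 1.40 × 0.03307 = 2.488 + 0.04629 = 2.534 mg/L.
DO = C_s − D = 11.0 − 2.534 = 8.466 mg/L.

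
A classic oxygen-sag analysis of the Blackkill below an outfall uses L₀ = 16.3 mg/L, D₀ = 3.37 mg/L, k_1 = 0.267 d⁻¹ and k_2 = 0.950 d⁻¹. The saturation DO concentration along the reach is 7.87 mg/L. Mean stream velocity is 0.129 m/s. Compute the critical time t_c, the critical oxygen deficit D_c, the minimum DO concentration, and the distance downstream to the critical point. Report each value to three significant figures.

t_c = [1/(k_2−k_1)] ln[(k_2/k_1)(1 − D₀(k_2−k_1)/(k_1 L₀))]
= [1/(0.950−0.267)] ln[(0.950/0.267)(1 − 3.37×0.6830/(0.267×16.3))]
= (1/0.6830) ln[3.558 × 0.4711] = 1.464 × ln(1.676) = 1.464 × 0.5166 = 0.7563 d.
D_c = (k_1/k_2) L₀ e^(−k_1 t_c) = (0.267/0.950) × 16.3 × e^(−0.267×0.7563) = 0.2811 × 16.3 × 0.8171 = 3.743 mg/L.
Minimum DO = C_s − D_c = 7.87 − 3.743 = 4.127 mg/L.
x_c = v t_c = 0.129 m/s × 0.7563 d × 86400 s/d = 8430 m ≈ 8.43 km.

t_c ≈ 0.756 d; D_c ≈ 3.74 mg/L; min DO ≈ 4.13 mg/L; x_c ≈ 8.43 km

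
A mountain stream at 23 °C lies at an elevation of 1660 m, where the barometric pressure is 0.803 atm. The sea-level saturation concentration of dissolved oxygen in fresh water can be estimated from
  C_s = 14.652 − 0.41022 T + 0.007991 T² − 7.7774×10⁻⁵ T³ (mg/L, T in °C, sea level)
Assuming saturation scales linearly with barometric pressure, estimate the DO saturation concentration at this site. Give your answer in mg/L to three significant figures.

C_s ≈ 6.82 mg/L

At sea level: C_s = 14.652 − 0.41022×23 + 0.007991×23² − 7.7774×10⁻⁵×23³ = 8.498 mg/L.
Pressure correction: C_s' = 8.498 × 0.803 = 6.824 mg/L.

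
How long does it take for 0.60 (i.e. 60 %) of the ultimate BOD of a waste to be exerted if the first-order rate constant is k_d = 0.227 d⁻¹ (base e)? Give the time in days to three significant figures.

t ≈ 4.04 d

y/L₀ = 1 − e^(−k_d t) = 0.60 ⇒ e^(−k_d t) = 0.400
t = −ln(0.400) / 0.227 = 0.9163 / 0.227 = 4.037 d.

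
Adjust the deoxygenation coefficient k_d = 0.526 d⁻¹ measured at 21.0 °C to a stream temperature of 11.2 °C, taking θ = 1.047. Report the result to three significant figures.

k_d ≈ 0.335 d⁻¹

k_d(T₂) = k_d(T₁) · θ^(T₂−T₁) = 0.526 × 1.047^(11.2−21.0)
= 0.526 × 1.047^-9.80 = 0.526 × 0.6376 = 0.3354 d⁻¹.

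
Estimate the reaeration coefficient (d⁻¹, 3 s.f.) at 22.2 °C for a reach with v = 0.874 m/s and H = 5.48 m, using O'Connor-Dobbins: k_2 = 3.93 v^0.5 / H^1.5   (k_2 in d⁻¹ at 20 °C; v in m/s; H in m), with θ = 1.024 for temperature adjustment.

k_2(20) = 3.93 × 0.874^0.5 / 5.48^1.5 = 3.93 × 0.9349 / 12.83 = 0.2864 d⁻¹.
k_2(22.2) = 0.2864 × 1.024^(22.2−20) = 0.2864 × 1.054 = 0.3017 d⁻¹.

k_2 ≈ 0.302 d⁻¹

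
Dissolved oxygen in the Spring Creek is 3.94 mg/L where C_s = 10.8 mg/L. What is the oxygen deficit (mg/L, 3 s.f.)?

D = C_s − C = 10.8 − 3.94 = 6.86 mg/L.

D ≈ 6.86 mg/L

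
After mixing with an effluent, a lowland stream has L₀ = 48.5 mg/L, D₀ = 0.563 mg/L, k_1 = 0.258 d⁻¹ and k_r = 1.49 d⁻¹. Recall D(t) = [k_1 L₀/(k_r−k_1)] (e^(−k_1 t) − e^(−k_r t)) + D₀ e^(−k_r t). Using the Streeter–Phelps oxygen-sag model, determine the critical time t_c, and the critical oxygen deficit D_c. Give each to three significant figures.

t_c = [1/(k_r−k_1)] ln[(k_r/k_1)(1 − D₀(k_r−k_1)/(k_1 L₀))]
= [1/(1.49−0.258)] ln[(1.49/0.258)(1 − 0.563×1.232/(0.258×48.5))]
= (1/1.232) ln[5.775 × 0.9446] = 0.8117 × ln(5.455) = 0.8117 × 1.697 = 1.377 d.
L(t_c) = L₀ e^(−k_1 t_c) = 48.5 × 0.7010 = 34.00 mg/L, and at the critical point k_r D_c = k_1 L, so D_c = (0.258/1.49) × 34.00 = 5.887 mg/L.

t_c ≈ 1.38 d; D_c ≈ 5.89 mg/L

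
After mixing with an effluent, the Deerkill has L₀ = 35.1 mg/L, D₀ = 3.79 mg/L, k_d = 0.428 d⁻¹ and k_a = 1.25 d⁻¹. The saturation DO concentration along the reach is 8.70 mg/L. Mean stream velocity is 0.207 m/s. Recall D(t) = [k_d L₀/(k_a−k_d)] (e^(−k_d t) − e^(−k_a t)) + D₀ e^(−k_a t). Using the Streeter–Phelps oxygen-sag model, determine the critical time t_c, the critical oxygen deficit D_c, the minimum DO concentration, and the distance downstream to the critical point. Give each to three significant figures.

t_c ≈ 1.02 d; D_c ≈ 7.76 mg/L; min DO ≈ 0.937 mg/L; x_c ≈ 18.3 km

With k_a/k_d = 2.921 and 1 − D₀(k_a−k_d)/(k_d L₀) = 0.7926,
t_c = ln(2.921 × 0.7926) / (1.25 − 0.428) = ln(2.315) / 0.8220 = 0.8394/0.8220 = 1.021 d.
L(t_c) = L₀ e^(−k_d t_c) = 35.1 × 0.6459 = 22.67 mg/L, and at the critical point k_a D_c = k_d L, so D_c = (0.428/1.25) × 22.67 = 7.763 mg/L.
Minimum DO = C_s − D_c = 8.70 − 7.763 = 0.9369 mg/L.
x_c = v t_c = 0.207 m/s × 1.021 d × 86400 s/d = 18260 m ≈ 18.3 km.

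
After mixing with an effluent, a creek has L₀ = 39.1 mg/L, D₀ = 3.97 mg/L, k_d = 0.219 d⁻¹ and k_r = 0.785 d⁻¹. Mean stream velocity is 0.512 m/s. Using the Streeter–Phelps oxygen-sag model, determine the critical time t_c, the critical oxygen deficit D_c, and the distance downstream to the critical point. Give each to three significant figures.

t_c ≈ 1.72 d; D_c ≈ 7.49 mg/L; x_c ≈ 76.0 km

t_c = [1/(k_r−k_d)] ln[(k_r/k_d)(1 − D₀(k_r−k_d)/(k_d L₀))]
= [1/(0.785−0.219)] ln[(0.785/0.219)(1 − 3.97×0.5660/(0.219×39.1))]
= (1/0.5660) ln[3.584 × 0.7376] = 1.767 × ln(2.644) = 1.767 × 0.9722 = 1.718 d.
L(t_c) = L₀ e^(−k_d t_c) = 39.1 × 0.6865 = 26.84 mg/L, and at the critical point k_r D_c = k_d L, so D_c = (0.219/0.785) × 26.84 = 7.488 mg/L.
x_c = v t_c = 0.512 m/s × 1.718 d × 86400 s/d = 75990 m ≈ 76.0 km.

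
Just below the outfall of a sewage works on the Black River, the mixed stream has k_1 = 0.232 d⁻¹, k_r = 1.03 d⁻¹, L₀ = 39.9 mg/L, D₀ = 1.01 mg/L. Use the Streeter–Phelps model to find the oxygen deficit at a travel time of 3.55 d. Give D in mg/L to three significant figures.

k_1 L₀/(k_r−k_1) = 0.232×39.9/(1.03−0.232) = 9.257/0.7980 = 11.60 mg/L.
e^(−k_1 t) = e^(−0.232×3.550) = 0.4388; e^(−k_r t) = e^(−1.03×3.550) = 0.02582.
D = 11.60 × (0.4388 − 0.02582) + 1.01 × 0.02582 = 4.791 + 0.02608 = 4.817 mg/L.

D ≈ 4.82 mg/L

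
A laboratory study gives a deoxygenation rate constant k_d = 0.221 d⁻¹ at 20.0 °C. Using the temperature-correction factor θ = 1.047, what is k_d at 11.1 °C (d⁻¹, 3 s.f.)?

k_d ≈ 0.147 d⁻¹

k_d(T₂) = k_d(T₁) · θ^(T₂−T₁) = 0.221 × 1.047^(11.1−20.0)
= 0.221 × 1.047^-8.90 = 0.221 × 0.6645 = 0.1468 d⁻¹.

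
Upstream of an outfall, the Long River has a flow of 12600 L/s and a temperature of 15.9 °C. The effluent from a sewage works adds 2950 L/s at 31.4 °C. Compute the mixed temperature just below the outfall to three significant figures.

18.8 °C

Flow-weighted mixing: C = (Q_r C_r + Q_w C_w)/(Q_r + Q_w)
= (12600×15.9 + 2950×31.4)/(12600 + 2950) = 293000/15550 = 18.84 °C.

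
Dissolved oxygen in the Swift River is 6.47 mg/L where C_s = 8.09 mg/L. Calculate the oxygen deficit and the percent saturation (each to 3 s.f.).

D = C_s − C = 8.09 − 6.47 = 1.62 mg/L.
% saturation = 6.47/8.09 × 100 = 80.0 %.

D ≈ 1.62 mg/L; 80.0 % saturation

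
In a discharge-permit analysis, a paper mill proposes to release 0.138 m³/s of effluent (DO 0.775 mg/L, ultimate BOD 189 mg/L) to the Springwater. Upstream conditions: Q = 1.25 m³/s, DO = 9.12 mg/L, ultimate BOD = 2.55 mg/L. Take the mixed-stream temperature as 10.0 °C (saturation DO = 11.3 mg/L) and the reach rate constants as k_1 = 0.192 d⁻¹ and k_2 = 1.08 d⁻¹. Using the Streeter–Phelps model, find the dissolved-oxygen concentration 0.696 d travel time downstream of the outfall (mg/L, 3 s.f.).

DO ≈ 8.04 mg/L

Mixed DO = (1.25×9.12 + 0.138×0.775)/(1.25+0.138) = 11.51/1.388 = 8.290 mg/L.
Mixed L₀ = (1.25×2.55 + 0.138×189)/(1.388) = 29.27/1.388 = 21.09 mg/L.
Initial deficit D₀ = C_s − DO₀ = 11.3 − 8.290 = 3.010 mg/L.
D(0.696) = [0.192×21.09/(1.08−0.192)](e^(−0.192×0.696) − e^(−1.08×0.696)) + 3.010 e^(−1.08×0.696)
= 4.559 × (0.8749 − 0.4716) + 3.010 × 0.4716 = 3.258 mg/L.
DO = 11.3 − 3.258 = 8.042 mg/L.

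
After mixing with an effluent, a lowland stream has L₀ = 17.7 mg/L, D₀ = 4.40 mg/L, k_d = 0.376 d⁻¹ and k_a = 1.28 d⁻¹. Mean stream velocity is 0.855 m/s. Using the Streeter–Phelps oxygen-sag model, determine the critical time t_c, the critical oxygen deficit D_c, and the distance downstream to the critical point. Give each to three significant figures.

With k_a/k_d = 3.404 and 1 − D₀(k_a−k_d)/(k_d L₀) = 0.4023,
t_c = ln(3.404 × 0.4023) / (1.28 − 0.376) = ln(1.370) / 0.9040 = 0.3145/0.9040 = 0.3480 d.
L(t_c) = L₀ e^(−k_d t_c) = 17.7 × 0.8774 = 15.53 mg/L, and at the critical point k_a D_c = k_d L, so D_c = (0.376/1.28) × 15.53 = 4.562 mg/L.
x_c = v t_c = 0.855 m/s × 0.3480 d × 86400 s/d = 25700 m ≈ 25.7 km.

t_c ≈ 0.348 d; D_c ≈ 4.56 mg/L; x_c ≈ 25.7 km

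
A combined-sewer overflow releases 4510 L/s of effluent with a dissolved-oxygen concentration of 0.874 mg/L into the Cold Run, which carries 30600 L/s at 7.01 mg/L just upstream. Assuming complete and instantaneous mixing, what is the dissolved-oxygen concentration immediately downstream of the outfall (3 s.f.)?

6.22 mg/L

Flow-weighted mixing: C = (Q_r C_r + Q_w C_w)/(Q_r + Q_w)
= (30600×7.01 + 4510×0.874)/(30600 + 4510) = 218400/35110 = 6.222 mg/L.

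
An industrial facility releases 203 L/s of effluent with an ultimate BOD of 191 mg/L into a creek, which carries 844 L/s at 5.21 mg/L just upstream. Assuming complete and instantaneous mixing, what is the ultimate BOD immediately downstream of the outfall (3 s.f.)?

Flow-weighted mixing: C = (Q_r C_r + Q_w C_w)/(Q_r + Q_w)
= (844×5.21 + 203×191)/(844 + 203) = 43170/1047 = 41.23 mg/L.

41.2 mg/L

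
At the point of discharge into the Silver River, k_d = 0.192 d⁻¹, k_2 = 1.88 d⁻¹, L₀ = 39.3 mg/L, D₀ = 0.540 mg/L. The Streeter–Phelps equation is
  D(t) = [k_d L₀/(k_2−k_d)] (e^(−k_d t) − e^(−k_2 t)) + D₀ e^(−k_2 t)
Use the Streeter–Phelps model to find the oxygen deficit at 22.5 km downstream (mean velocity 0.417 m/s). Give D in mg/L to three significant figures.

D ≈ 2.75 mg/L

Travel time t = x/v = 22.5 km / (0.417 m/s) = 22500 m / 0.417 m/s = 53960 s = 0.6245 d.
k_d L₀/(k_2−k_d) = 0.192×39.3/(1.88−0.192) = 7.546/1.688 = 4.470 mg/L.
e^(−k_d t) = e^(−0.192×0.6245) = 0.8870; e^(−k_2 t) = e^(−1.88×0.6245) = 0.3091.
D = 4.470 × (0.8870 − 0.3091) + 0.540 × 0.3091 = 2.583 + 0.1669 = 2.750 mg/L.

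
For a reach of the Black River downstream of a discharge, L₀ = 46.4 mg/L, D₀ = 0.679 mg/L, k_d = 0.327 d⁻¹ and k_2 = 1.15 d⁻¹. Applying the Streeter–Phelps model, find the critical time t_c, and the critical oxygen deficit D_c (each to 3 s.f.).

t_c ≈ 1.48 d; D_c ≈ 8.13 mg/L

t_c = [1/(k_2−k_d)] ln[(k_2/k_d)(1 − D₀(k_2−k_d)/(k_d L₀))]
= [1/(1.15−0.327)] ln[(1.15/0.327)(1 − 0.679×0.8230/(0.327×46.4))]
= (1/0.8230) ln[3.517 × 0.9632] = 1.215 × ln(3.387) = 1.215 × 1.220 = 1.482 d.
D_c = (k_d/k_2) L₀ e^(−k_d t_c) = (0.327/1.15) × 46.4 × e^(−0.327×1.482) = 0.2843 × 46.4 × 0.6159 = 8.125 mg/L.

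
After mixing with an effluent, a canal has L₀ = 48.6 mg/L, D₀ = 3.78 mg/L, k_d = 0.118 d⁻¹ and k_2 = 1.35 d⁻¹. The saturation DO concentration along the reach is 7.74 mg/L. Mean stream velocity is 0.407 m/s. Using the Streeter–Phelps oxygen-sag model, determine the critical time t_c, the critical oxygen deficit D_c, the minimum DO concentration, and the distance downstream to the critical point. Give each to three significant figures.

t_c ≈ 0.621 d; D_c ≈ 3.95 mg/L; min DO ≈ 3.79 mg/L; x_c ≈ 21.9 km

With k_2/k_d = 11.44 and 1 − D₀(k_2−k_d)/(k_d L₀) = 0.1879,
t_c = ln(11.44 × 0.1879) / (1.35 − 0.118) = ln(2.150) / 1.232 = 0.7656/1.232 = 0.6214 d.
L(t_c) = L₀ e^(−k_d t_c) = 48.6 × 0.9293 = 45.16 mg/L, and at the critical point k_2 D_c = k_d L, so D_c = (0.118/1.35) × 45.16 = 3.948 mg/L.
Minimum DO = C_s − D_c = 7.74 − 3.948 = 3.792 mg/L.
x_c = v t_c = 0.407 m/s × 0.6214 d × 86400 s/d = 21850 m ≈ 21.9 km.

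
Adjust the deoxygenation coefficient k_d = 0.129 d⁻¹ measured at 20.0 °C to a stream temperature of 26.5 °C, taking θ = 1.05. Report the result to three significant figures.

k_d(T₂) = k_d(T₁) · θ^(T₂−T₁) = 0.129 × 1.05^(26.5−20.0)
= 0.129 × 1.05^6.50 = 0.129 × 1.373 = 0.1771 d⁻¹.

k_d ≈ 0.177 d⁻¹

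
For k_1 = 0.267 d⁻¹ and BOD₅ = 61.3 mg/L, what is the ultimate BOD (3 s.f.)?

L₀ ≈ 83.2 mg/L

BOD₅ = L₀(1 − e^(−5k_1)) ⇒ L₀ = BOD₅ / (1 − e^(−5×0.267))
= 61.3 / (1 − 0.2632) = 61.3 / 0.7368 = 83.19 mg/L.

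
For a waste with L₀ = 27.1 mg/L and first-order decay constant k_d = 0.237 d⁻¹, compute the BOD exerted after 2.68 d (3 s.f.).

y ≈ 12.7 mg/L

y_t = L₀(1 − e^(−k_d t)) = 27.1 × (1 − e^(−0.237×2.68))
= 27.1 × (1 − 0.5299) = 27.1 × 0.4701 = 12.74 mg/L.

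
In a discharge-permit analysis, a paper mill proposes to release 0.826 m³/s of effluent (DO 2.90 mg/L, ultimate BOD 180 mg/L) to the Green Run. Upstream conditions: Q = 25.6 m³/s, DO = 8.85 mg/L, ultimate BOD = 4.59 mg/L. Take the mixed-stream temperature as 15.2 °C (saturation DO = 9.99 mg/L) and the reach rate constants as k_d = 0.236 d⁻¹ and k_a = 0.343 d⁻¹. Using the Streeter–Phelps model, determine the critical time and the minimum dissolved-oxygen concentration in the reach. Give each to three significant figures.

Mixed DO = (25.6×8.85 + 0.826×2.90)/(25.6+0.826) = 229.0/26.43 = 8.664 mg/L.
Mixed L₀ = (25.6×4.59 + 0.826×180)/(26.43) = 266.2/26.43 = 10.07 mg/L.
Initial deficit D₀ = C_s − DO₀ = 9.99 − 8.664 = 1.326 mg/L.
t_c = (1/0.1070) ln[(0.343/0.236)(1 − 1.326×0.1070/(0.236×10.07))] = 9.346 × ln(1.367) = 2.919 d.
D_c = (0.236/0.343) × 10.07 × e^(−0.236×2.919) = 0.6880 × 10.07 × 0.5021 = 3.480 mg/L.
Minimum DO = 9.99 − 3.480 = 6.510 mg/L.

t_c ≈ 2.92 d; minimum DO ≈ 6.51 mg/L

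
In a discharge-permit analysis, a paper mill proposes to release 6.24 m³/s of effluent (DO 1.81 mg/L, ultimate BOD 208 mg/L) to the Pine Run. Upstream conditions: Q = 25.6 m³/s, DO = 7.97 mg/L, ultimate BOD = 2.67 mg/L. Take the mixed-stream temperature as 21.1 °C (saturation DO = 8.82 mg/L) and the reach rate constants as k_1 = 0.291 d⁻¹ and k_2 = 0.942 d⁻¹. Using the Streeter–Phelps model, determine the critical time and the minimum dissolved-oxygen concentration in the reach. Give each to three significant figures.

Mixed DO = (25.6×7.97 + 6.24×1.81)/(25.6+6.24) = 215.3/31.84 = 6.763 mg/L.
Mixed L₀ = (25.6×2.67 + 6.24×208)/(31.84) = 1366/31.84 = 42.91 mg/L.
Initial deficit D₀ = C_s − DO₀ = 8.82 − 6.763 = 2.057 mg/L.
t_c = (1/0.6510) ln[(0.942/0.291)(1 − 2.057×0.6510/(0.291×42.91))] = 1.536 × ln(2.890) = 1.630 d.
D_c = (0.291/0.942) × 42.91 × e^(−0.291×1.630) = 0.3089 × 42.91 × 0.6223 = 8.249 mg/L.
Minimum DO = 8.82 − 8.249 = 0.5713 mg/L.

t_c ≈ 1.63 d; minimum DO ≈ 0.571 mg/L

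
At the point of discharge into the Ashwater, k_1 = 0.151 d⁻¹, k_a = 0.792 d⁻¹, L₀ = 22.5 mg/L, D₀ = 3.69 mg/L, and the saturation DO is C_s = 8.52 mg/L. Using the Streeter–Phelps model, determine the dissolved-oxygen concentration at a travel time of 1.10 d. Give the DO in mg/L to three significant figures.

DO ≈ 4.70 mg/L

k_1 L₀/(k_a−k_1) = 0.151×22.5/(0.792−0.151) = 3.397/0.6410 = 5.300 mg/L.
e^(−k_1 t) = e^(−0.151×1.100) = 0.8470; e^(−k_a t) = e^(−0.792×1.100) = 0.4184.
D = 5.300 × (0.8470 − 0.4184) + 3.69 × 0.4184 = 2.271 + 1.544 = 3.815 mg/L.
DO = C_s − D = 8.52 − 3.815 = 4.705 mg/L.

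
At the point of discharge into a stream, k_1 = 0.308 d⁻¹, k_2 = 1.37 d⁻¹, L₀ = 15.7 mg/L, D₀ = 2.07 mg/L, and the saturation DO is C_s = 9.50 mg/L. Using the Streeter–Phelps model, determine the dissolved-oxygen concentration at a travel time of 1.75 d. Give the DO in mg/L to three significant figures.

k_1 L₀/(k_2−k_1) = 0.308×15.7/(1.37−0.308) = 4.836/1.062 = 4.553 mg/L.
e^(−k_1 t) = e^(−0.308×1.750) = 0.5833; e^(−k_2 t) = e^(−1.37×1.750) = 0.09095.
D = 4.553 × (0.5833 − 0.09095) + 2.07 × 0.09095 = 2.242 + 0.1883 = 2.430 mg/L.
DO = C_s − D = 9.50 − 2.430 = 7.070 mg/L.

DO ≈ 7.07 mg/L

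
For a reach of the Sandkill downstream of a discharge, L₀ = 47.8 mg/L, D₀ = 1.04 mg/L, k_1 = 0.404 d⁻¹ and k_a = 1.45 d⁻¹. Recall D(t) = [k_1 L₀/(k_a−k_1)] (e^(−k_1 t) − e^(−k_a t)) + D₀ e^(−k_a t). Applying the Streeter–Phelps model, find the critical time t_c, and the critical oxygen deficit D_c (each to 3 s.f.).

t_c = [1/(k_a−k_1)] ln[(k_a/k_1)(1 − D₀(k_a−k_1)/(k_1 L₀))]
= [1/(1.45−0.404)] ln[(1.45/0.404)(1 − 1.04×1.046/(0.404×47.8))]
= (1/1.046) ln[3.589 × 0.9437] = 0.9560 × ln(3.387) = 0.9560 × 1.220 = 1.166 d.
L(t_c) = L₀ e^(−k_1 t_c) = 47.8 × 0.6243 = 29.84 mg/L, and at the critical point k_a D_c = k_1 L, so D_c = (0.404/1.45) × 29.84 = 8.314 mg/L.

t_c ≈ 1.17 d; D_c ≈ 8.31 mg/L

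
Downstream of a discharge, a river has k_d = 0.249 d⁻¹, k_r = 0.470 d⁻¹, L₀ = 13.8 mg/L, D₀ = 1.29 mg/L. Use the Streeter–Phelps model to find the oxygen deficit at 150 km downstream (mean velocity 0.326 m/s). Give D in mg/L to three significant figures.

Travel time t = x/v = 150 km / (0.326 m/s) = 150000 m / 0.326 m/s = 460100 s = 5.325 d.
k_d L₀/(k_r−k_d) = 0.249×13.8/(0.470−0.249) = 3.436/0.2210 = 15.55 mg/L.
e^(−k_d t) = e^(−0.249×5.325) = 0.2655; e^(−k_r t) = e^(−0.470×5.325) = 0.08184.
D = 15.55 × (0.2655 − 0.08184) + 1.29 × 0.08184 = 2.856 + 0.1056 = 2.962 mg/L.

D ≈ 2.96 mg/L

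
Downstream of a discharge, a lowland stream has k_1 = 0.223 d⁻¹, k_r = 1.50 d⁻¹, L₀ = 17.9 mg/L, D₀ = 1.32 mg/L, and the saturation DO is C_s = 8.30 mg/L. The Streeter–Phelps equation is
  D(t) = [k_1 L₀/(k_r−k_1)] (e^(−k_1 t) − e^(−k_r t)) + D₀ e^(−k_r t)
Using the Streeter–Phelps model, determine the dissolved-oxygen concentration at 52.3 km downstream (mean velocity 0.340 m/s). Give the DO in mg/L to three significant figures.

Travel time t = x/v = 52.3 km / (0.340 m/s) = 52300 m / 0.340 m/s = 153800 s = 1.780 d.
k_1 L₀/(k_r−k_1) = 0.223×17.9/(1.50−0.223) = 3.992/1.277 = 3.126 mg/L.
e^(−k_1 t) = e^(−0.223×1.780) = 0.6723; e^(−k_r t) = e^(−1.50×1.780) = 0.06921.
D = 3.126 × (0.6723 − 0.06921) + 1.32 × 0.06921 = 1.885 + 0.09136 = 1.977 mg/L.
DO = C_s − D = 8.30 − 1.977 = 6.323 mg/L.

DO ≈ 6.32 mg/L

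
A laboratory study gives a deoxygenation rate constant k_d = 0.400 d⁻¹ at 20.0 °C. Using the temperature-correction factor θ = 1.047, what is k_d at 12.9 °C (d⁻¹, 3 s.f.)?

k_d ≈ 0.289 d⁻¹

k_d(T₂) = k_d(T₁) · θ^(T₂−T₁) = 0.400 × 1.047^(12.9−20.0)
= 0.400 × 1.047^-7.10 = 0.400 × 0.7217 = 0.2887 d⁻¹.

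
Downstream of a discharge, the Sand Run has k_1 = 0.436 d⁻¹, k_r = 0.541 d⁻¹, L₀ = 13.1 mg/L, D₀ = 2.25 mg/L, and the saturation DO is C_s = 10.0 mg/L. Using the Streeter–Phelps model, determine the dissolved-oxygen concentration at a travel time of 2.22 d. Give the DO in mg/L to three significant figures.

DO ≈ 5.03 mg/L

k_1 L₀/(k_r−k_1) = 0.436×13.1/(0.541−0.436) = 5.712/0.1050 = 54.40 mg/L.
e^(−k_1 t) = e^(−0.436×2.220) = 0.3799; e^(−k_r t) = e^(−0.541×2.220) = 0.3009.
D = 54.40 × (0.3799 − 0.3009) + 2.25 × 0.3009 = 4.296 + 0.6770 = 4.973 mg/L.
DO = C_s − D = 10.0 − 4.973 = 5.027 mg/L.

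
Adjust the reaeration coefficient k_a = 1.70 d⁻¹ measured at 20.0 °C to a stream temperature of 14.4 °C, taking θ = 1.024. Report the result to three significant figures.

k_a(T₂) = k_a(T₁) · θ^(T₂−T₁) = 1.70 × 1.024^(14.4−20.0)
= 1.70 × 1.024^-5.60 = 1.70 × 0.8756 = 1.489 d⁻¹.

k_a ≈ 1.49 d⁻¹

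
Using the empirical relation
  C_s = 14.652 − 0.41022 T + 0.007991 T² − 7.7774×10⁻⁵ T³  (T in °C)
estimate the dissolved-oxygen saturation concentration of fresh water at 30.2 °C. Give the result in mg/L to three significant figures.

C_s ≈ 7.41 mg/L

C_s = 14.652 − 0.41022×30.2 + 0.007991×30.2² − 7.7774×10⁻⁵×30.2³ = 7.409 mg/L.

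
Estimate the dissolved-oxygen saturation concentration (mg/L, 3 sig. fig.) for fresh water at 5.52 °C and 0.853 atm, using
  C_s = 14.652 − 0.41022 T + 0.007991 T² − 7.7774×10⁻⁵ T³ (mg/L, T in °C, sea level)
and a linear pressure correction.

At sea level: C_s = 14.652 − 0.41022×5.52 + 0.007991×5.52² − 7.7774×10⁻⁵×5.52³ = 12.62 mg/L.
Pressure correction: C_s' = 12.62 × 0.853 = 10.76 mg/L.

C_s ≈ 10.8 mg/L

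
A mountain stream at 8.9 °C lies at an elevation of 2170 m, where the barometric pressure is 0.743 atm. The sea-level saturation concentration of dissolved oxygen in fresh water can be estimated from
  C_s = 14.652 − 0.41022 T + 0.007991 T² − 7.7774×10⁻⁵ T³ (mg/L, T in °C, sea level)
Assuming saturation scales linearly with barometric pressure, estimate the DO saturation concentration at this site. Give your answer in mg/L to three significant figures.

At sea level: C_s = 14.652 − 0.41022×8.9 + 0.007991×8.9² − 7.7774×10⁻⁵×8.9³ = 11.58 mg/L.
Pressure correction: C_s' = 11.58 × 0.743 = 8.603 mg/L.

C_s ≈ 8.60 mg/L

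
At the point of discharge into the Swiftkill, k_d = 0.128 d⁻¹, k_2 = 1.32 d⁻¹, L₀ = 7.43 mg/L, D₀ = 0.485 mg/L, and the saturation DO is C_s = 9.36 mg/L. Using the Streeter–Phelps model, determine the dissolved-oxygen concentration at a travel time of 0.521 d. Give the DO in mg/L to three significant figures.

DO ≈ 8.77 mg/L

k_d L₀/(k_2−k_d) = 0.128×7.43/(1.32−0.128) = 0.9510/1.192 = 0.7979 mg/L.
e^(−k_d t) = e^(−0.128×0.5210) = 0.9355; e^(−k_2 t) = e^(−1.32×0.5210) = 0.5027.
D = 0.7979 × (0.9355 − 0.5027) + 0.485 × 0.5027 = 0.3453 + 0.2438 = 0.5891 mg/L.
DO = C_s − D = 9.36 − 0.5891 = 8.771 mg/L.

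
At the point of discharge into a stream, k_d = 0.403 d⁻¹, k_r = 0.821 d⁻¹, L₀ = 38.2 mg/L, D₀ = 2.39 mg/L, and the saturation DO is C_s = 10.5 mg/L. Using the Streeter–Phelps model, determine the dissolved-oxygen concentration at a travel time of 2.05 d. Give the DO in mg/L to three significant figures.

DO ≈ 0.778 mg/L

k_d L₀/(k_r−k_d) = 0.403×38.2/(0.821−0.403) = 15.39/0.4180 = 36.83 mg/L.
e^(−k_d t) = e^(−0.403×2.050) = 0.4377; e^(−k_r t) = e^(−0.821×2.050) = 0.1858.
D = 36.83 × (0.4377 − 0.1858) + 2.39 × 0.1858 = 9.278 + 0.4441 = 9.722 mg/L.
DO = C_s − D = 10.5 − 9.722 = 0.7777 mg/L.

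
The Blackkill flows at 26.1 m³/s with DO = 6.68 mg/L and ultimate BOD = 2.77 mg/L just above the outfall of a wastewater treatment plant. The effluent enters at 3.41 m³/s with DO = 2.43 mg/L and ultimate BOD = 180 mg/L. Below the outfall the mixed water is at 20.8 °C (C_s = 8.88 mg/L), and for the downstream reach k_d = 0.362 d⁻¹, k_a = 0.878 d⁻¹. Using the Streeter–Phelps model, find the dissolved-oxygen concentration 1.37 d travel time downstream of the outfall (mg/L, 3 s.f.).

Mixed DO = (26.1×6.68 + 3.41×2.43)/(26.1+3.41) = 182.6/29.51 = 6.189 mg/L.
Mixed L₀ = (26.1×2.77 + 3.41×180)/(29.51) = 686.1/29.51 = 23.25 mg/L.
Initial deficit D₀ = C_s − DO₀ = 8.88 − 6.189 = 2.691 mg/L.
D(1.37) = [0.362×23.25/(0.878−0.362)](e^(−0.362×1.37) − e^(−0.878×1.37)) + 2.691 e^(−0.878×1.37)
= 16.31 × (0.6090 − 0.3003) + 2.691 × 0.3003 = 5.843 mg/L.
DO = 8.88 − 5.843 = 3.037 mg/L.

DO ≈ 3.04 mg/L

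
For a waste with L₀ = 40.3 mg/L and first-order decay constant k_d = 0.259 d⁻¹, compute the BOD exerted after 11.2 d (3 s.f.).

y ≈ 38.1 mg/L

y_t = L₀(1 − e^(−k_d t)) = 40.3 × (1 − e^(−0.259×11.2))
= 40.3 × (1 − 0.05498) = 40.3 × 0.9450 = 38.08 mg/L.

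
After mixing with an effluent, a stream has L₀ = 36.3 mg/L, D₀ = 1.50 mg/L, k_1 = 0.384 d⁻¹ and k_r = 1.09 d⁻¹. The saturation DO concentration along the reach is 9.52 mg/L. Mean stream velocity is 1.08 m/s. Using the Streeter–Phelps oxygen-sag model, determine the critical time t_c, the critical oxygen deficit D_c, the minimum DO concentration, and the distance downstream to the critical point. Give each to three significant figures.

At the critical point dD/dt = 0, so k_1 L₀ e^(−k_1 t) = k_r D. Substituting D(t) from the Streeter–Phelps equation and solving for t gives
t_c = ln[(k_r/k_1)(1 − D₀(k_r−k_1)/(k_1 L₀))] / (k_r−k_1).
Here k_r−k_1 = 0.7060 d⁻¹ and 1 − D₀(k_r−k_1)/(k_1 L₀) = 1 − 1.50×0.7060/(0.384×36.3) = 0.9240, so
t_c = ln(2.839 × 0.9240) / 0.7060 = 0.9643 / 0.7060 = 1.366 d.
L(t_c) = L₀ e^(−k_1 t_c) = 36.3 × 0.5919 = 21.48 mg/L, and at the critical point k_r D_c = k_1 L, so D_c = (0.384/1.09) × 21.48 = 7.569 mg/L.
Minimum DO = C_s − D_c = 9.52 − 7.569 = 1.951 mg/L.
x_c = v t_c = 1.08 m/s × 1.366 d × 86400 s/d = 127400 m ≈ 127 km.

t_c ≈ 1.37 d; D_c ≈ 7.57 mg/L; min DO ≈ 1.95 mg/L; x_c ≈ 127 km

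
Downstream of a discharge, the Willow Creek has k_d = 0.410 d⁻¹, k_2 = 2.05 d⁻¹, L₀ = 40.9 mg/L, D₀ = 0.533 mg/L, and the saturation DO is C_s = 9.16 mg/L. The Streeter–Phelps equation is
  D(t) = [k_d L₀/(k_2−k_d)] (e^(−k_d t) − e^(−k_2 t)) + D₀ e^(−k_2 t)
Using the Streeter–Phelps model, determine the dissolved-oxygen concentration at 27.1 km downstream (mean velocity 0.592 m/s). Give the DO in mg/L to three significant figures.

DO ≈ 4.20 mg/L

Travel time t = x/v = 27.1 km / (0.592 m/s) = 27100 m / 0.592 m/s = 45780 s = 0.5298 d.
k_d L₀/(k_2−k_d) = 0.410×40.9/(2.05−0.410) = 16.77/1.640 = 10.22 mg/L.
e^(−k_d t) = e^(−0.410×0.5298) = 0.8047; e^(−k_2 t) = e^(−2.05×0.5298) = 0.3375.
D = 10.22 × (0.8047 − 0.3375) + 0.533 × 0.3375 = 4.777 + 0.1799 = 4.957 mg/L.
DO = C_s − D = 9.16 − 4.957 = 4.203 mg/L.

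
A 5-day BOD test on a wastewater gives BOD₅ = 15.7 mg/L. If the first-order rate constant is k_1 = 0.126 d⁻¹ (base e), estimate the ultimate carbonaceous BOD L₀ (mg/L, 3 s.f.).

BOD₅ = L₀(1 − e^(−5k_1)) ⇒ L₀ = BOD₅ / (1 − e^(−5×0.126))
= 15.7 / (1 − 0.5326) = 15.7 / 0.4674 = 33.59 mg/L.

L₀ ≈ 33.6 mg/L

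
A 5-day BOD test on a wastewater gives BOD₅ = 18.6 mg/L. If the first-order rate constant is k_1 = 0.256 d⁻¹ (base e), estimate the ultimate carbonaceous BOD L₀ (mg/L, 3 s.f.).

BOD₅ = L₀(1 − e^(−5k_1)) ⇒ L₀ = BOD₅ / (1 − e^(−5×0.256))
= 18.6 / (1 − 0.2780) = 18.6 / 0.7220 = 25.76 mg/L.

L₀ ≈ 25.8 mg/L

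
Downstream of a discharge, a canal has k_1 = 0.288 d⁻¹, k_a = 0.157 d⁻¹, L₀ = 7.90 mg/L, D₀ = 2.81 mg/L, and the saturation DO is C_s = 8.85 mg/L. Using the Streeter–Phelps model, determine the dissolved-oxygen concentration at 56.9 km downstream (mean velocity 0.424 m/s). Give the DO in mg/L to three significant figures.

Travel time t = x/v = 56.9 km / (0.424 m/s) = 56900 m / 0.424 m/s = 134200 s = 1.553 d.
k_1 L₀/(k_a−k_1) = 0.288×7.90/(0.157−0.288) = 2.275/-0.1310 = -17.37 mg/L.
e^(−k_1 t) = e^(−0.288×1.553) = 0.6393; e^(−k_a t) = e^(−0.157×1.553) = 0.7836.
D = -17.37 × (0.6393 − 0.7836) + 2.81 × 0.7836 = 2.506 + 2.202 = 4.708 mg/L.
DO = C_s − D = 8.85 − 4.708 = 4.142 mg/L.

DO ≈ 4.14 mg/L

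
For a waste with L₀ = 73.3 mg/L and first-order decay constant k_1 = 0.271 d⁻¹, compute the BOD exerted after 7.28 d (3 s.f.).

y_t = L₀(1 − e^(−k_1 t)) = 73.3 × (1 − e^(−0.271×7.28))
= 73.3 × (1 − 0.1391) = 73.3 × 0.8609 = 63.11 mg/L.

y ≈ 63.1 mg/L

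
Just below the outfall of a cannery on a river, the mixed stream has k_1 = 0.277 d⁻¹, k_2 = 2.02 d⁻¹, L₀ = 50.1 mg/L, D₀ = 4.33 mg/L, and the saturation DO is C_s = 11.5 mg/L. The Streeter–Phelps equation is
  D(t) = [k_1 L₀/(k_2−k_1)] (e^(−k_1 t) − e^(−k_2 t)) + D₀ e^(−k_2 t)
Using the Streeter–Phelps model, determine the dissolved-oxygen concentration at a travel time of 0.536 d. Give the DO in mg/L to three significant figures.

k_1 L₀/(k_2−k_1) = 0.277×50.1/(2.02−0.277) = 13.88/1.743 = 7.962 mg/L.
e^(−k_1 t) = e^(−0.277×0.5360) = 0.8620; e^(−k_2 t) = e^(−2.02×0.5360) = 0.3387.
D = 7.962 × (0.8620 − 0.3387) + 4.33 × 0.3387 = 4.167 + 1.466 = 5.633 mg/L.
DO = C_s − D = 11.5 − 5.633 = 5.867 mg/L.

DO ≈ 5.87 mg/L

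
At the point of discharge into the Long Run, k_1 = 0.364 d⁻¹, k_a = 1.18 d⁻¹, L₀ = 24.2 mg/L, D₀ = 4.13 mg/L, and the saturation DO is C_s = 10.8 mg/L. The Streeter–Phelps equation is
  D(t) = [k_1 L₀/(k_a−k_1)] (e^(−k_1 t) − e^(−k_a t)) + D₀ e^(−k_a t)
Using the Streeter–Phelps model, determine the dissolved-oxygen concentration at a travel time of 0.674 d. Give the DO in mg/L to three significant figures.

DO ≈ 5.36 mg/L

k_1 L₀/(k_a−k_1) = 0.364×24.2/(1.18−0.364) = 8.809/0.8160 = 10.80 mg/L.
e^(−k_1 t) = e^(−0.364×0.6740) = 0.7824; e^(−k_a t) = e^(−1.18×0.6740) = 0.4514.
D = 10.80 × (0.7824 − 0.4514) + 4.13 × 0.4514 = 3.573 + 1.864 = 5.438 mg/L.
DO = C_s − D = 10.8 − 5.438 = 5.362 mg/L.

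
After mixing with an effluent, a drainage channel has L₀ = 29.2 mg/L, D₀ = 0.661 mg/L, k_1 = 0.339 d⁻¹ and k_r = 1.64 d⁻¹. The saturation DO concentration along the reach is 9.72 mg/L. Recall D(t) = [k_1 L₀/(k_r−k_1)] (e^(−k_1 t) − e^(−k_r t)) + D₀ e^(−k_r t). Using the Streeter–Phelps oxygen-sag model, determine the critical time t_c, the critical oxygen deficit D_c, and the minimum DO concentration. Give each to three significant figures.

t_c ≈ 1.14 d; D_c ≈ 4.10 mg/L; min DO ≈ 5.62 mg/L

At the critical point dD/dt = 0, so k_1 L₀ e^(−k_1 t) = k_r D. Substituting D(t) from the Streeter–Phelps equation and solving for t gives
t_c = ln[(k_r/k_1)(1 − D₀(k_r−k_1)/(k_1 L₀))] / (k_r−k_1).
Here k_r−k_1 = 1.301 d⁻¹ and 1 − D₀(k_r−k_1)/(k_1 L₀) = 1 − 0.661×1.301/(0.339×29.2) = 0.9131, so
t_c = ln(4.838 × 0.9131) / 1.301 = 1.486 / 1.301 = 1.142 d.
L(t_c) = L₀ e^(−k_1 t_c) = 29.2 × 0.6790 = 19.83 mg/L, and at the critical point k_r D_c = k_1 L, so D_c = (0.339/1.64) × 19.83 = 4.099 mg/L.
Minimum DO = C_s − D_c = 9.72 − 4.099 = 5.621 mg/L.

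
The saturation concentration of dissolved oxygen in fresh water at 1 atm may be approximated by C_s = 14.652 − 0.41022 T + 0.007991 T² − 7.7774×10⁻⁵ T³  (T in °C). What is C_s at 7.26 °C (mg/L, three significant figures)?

C_s = 14.652 − 0.41022×7.26 + 0.007991×7.26² − 7.7774×10⁻⁵×7.26³ = 12.07 mg/L.

C_s ≈ 12.1 mg/L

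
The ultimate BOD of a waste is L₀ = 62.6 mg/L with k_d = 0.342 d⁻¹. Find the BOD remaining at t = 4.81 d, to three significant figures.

L_t = L₀ e^(−k_d t) = 62.6 × e^(−0.342×4.81) = 62.6 × 0.1930 = 12.08 mg/L.

L ≈ 12.1 mg/L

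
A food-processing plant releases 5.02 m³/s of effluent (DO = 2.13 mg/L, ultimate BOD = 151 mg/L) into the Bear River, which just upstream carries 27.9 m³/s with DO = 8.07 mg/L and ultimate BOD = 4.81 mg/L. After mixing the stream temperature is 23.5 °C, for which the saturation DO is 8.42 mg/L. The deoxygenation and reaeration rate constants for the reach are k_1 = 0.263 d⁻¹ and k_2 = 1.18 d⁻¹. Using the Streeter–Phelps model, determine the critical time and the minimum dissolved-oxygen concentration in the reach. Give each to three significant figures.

Mixed DO = (27.9×8.07 + 5.02×2.13)/(27.9+5.02) = 235.8/32.92 = 7.164 mg/L.
Mixed L₀ = (27.9×4.81 + 5.02×151)/(32.92) = 892.2/32.92 = 27.10 mg/L.
Initial deficit D₀ = C_s − DO₀ = 8.42 − 7.164 = 1.256 mg/L.
t_c = (1/0.9170) ln[(1.18/0.263)(1 − 1.256×0.9170/(0.263×27.10))] = 1.091 × ln(3.762) = 1.445 d.
D_c = (0.263/1.18) × 27.10 × e^(−0.263×1.445) = 0.2229 × 27.10 × 0.6839 = 4.131 mg/L.
Minimum DO = 8.42 − 4.131 = 4.289 mg/L.

t_c ≈ 1.44 d; minimum DO ≈ 4.29 mg/L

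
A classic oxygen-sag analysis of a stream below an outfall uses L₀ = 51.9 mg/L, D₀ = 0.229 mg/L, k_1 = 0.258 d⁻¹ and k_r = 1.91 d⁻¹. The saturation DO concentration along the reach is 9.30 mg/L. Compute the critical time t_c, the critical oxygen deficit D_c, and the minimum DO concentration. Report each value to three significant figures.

t_c ≈ 1.19 d; D_c ≈ 5.15 mg/L; min DO ≈ 4.15 mg/L

With k_r/k_1 = 7.403 and 1 − D₀(k_r−k_1)/(k_1 L₀) = 0.9717,
t_c = ln(7.403 × 0.9717) / (1.91 − 0.258) = ln(7.194) / 1.652 = 1.973/1.652 = 1.194 d.
L(t_c) = L₀ e^(−k_1 t_c) = 51.9 × 0.7348 = 38.14 mg/L, and at the critical point k_r D_c = k_1 L, so D_c = (0.258/1.91) × 38.14 = 5.151 mg/L.
Minimum DO = C_s − D_c = 9.30 − 5.151 = 4.149 mg/L.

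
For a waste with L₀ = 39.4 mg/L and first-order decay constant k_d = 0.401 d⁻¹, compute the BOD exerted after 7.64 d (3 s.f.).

y ≈ 37.6 mg/L

y_t = L₀(1 − e^(−k_d t)) = 39.4 × (1 − e^(−0.401×7.64))
= 39.4 × (1 − 0.04672) = 39.4 × 0.9533 = 37.56 mg/L.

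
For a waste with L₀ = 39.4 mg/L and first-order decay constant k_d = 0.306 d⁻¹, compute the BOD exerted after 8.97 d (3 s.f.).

y ≈ 36.9 mg/L

y_t = L₀(1 − e^(−k_d t)) = 39.4 × (1 − e^(−0.306×8.97))
= 39.4 × (1 − 0.06426) = 39.4 × 0.9357 = 36.87 mg/L.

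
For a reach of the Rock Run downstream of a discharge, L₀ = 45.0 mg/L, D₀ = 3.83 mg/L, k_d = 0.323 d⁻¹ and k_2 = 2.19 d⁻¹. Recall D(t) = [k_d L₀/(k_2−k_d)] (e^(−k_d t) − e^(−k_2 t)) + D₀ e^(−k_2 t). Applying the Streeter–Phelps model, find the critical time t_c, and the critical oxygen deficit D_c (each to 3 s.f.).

t_c = [1/(k_2−k_d)] ln[(k_2/k_d)(1 − D₀(k_2−k_d)/(k_d L₀))]
= [1/(2.19−0.323)] ln[(2.19/0.323)(1 − 3.83×1.867/(0.323×45.0))]
= (1/1.867) ln[6.780 × 0.5080] = 0.5356 × ln(3.445) = 0.5356 × 1.237 = 0.6625 d.
L(t_c) = L₀ e^(−k_d t_c) = 45.0 × 0.8074 = 36.33 mg/L, and at the critical point k_2 D_c = k_d L, so D_c = (0.323/2.19) × 36.33 = 5.358 mg/L.

t_c ≈ 0.662 d; D_c ≈ 5.36 mg/L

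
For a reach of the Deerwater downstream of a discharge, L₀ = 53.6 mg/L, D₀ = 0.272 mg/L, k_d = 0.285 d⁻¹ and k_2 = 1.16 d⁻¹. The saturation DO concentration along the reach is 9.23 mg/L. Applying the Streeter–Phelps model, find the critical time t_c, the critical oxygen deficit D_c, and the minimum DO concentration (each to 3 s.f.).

With k_2/k_d = 4.070 and 1 − D₀(k_2−k_d)/(k_d L₀) = 0.9844,
t_c = ln(4.070 × 0.9844) / (1.16 − 0.285) = ln(4.007) / 0.8750 = 1.388/0.8750 = 1.586 d.
L(t_c) = L₀ e^(−k_d t_c) = 53.6 × 0.6363 = 34.11 mg/L, and at the critical point k_2 D_c = k_d L, so D_c = (0.285/1.16) × 34.11 = 8.379 mg/L.
Minimum DO = C_s − D_c = 9.23 − 8.379 = 0.8506 mg/L.

t_c ≈ 1.59 d; D_c ≈ 8.38 mg/L; min DO ≈ 0.851 mg/L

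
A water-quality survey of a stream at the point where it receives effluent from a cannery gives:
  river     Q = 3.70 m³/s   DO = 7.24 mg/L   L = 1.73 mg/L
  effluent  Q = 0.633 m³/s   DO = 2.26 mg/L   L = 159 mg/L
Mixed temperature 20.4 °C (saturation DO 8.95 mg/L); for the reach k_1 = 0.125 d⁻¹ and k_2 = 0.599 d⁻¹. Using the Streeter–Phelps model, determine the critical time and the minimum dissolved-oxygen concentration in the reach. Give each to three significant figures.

Mixed DO = (3.70×7.24 + 0.633×2.26)/(3.70+0.633) = 28.22/4.333 = 6.512 mg/L.
Mixed L₀ = (3.70×1.73 + 0.633×159)/(4.333) = 107.0/4.333 = 24.71 mg/L.
Initial deficit D₀ = C_s − DO₀ = 8.95 − 6.512 = 2.438 mg/L.
t_c = (1/0.4740) ln[(0.599/0.125)(1 − 2.438×0.4740/(0.125×24.71))] = 2.110 × ln(2.999) = 2.317 d.
D_c = (0.125/0.599) × 24.71 × e^(−0.125×2.317) = 0.2087 × 24.71 × 0.7485 = 3.859 mg/L.
Minimum DO = 8.95 − 3.859 = 5.091 mg/L.

t_c ≈ 2.32 d; minimum DO ≈ 5.09 mg/L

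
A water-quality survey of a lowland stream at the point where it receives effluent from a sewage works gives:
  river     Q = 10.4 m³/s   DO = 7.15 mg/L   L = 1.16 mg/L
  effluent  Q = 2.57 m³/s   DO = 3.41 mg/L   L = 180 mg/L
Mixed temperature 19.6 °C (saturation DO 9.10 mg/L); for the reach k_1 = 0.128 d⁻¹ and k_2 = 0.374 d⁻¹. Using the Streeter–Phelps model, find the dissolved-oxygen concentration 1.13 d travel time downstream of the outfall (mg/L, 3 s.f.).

DO ≈ 3.34 mg/L

Mixed DO = (10.4×7.15 + 2.57×3.41)/(10.4+2.57) = 83.12/12.97 = 6.409 mg/L.
Mixed L₀ = (10.4×1.16 + 2.57×180)/(12.97) = 474.7/12.97 = 36.60 mg/L.
Initial deficit D₀ = C_s − DO₀ = 9.10 − 6.409 = 2.691 mg/L.
D(1.13) = [0.128×36.60/(0.374−0.128)](e^(−0.128×1.13) − e^(−0.374×1.13)) + 2.691 e^(−0.374×1.13)
= 19.04 × (0.8653 − 0.6553) + 2.691 × 0.6553 = 5.763 mg/L.
DO = 9.10 − 5.763 = 3.337 mg/L.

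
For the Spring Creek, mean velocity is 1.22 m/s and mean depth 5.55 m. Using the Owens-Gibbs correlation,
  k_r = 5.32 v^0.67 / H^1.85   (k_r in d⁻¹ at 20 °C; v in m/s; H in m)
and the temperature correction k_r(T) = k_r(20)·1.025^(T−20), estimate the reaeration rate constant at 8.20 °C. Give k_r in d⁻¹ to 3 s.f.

k_r ≈ 0.191 d⁻¹

k_r(20) = 5.32 × 1.22^0.67 / 5.55^1.85 = 5.32 × 1.143 / 23.82 = 0.2552 d⁻¹.
k_r(8.20) = 0.2552 × 1.025^(8.20−20) = 0.2552 × 0.7472 = 0.1907 d⁻¹.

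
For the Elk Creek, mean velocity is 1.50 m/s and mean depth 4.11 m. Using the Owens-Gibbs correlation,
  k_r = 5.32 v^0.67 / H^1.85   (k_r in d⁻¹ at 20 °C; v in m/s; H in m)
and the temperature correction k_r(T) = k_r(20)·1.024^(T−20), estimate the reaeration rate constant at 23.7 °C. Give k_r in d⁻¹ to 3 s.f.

k_r ≈ 0.558 d⁻¹

k_r(20) = 5.32 × 1.50^0.67 / 4.11^1.85 = 5.32 × 1.312 / 13.66 = 0.5108 d⁻¹.
k_r(23.7) = 0.5108 × 1.024^(23.7−20) = 0.5108 × 1.092 = 0.5577 d⁻¹.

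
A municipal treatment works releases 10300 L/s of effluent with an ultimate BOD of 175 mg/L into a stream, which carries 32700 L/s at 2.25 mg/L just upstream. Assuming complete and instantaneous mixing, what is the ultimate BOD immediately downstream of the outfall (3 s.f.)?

Flow-weighted mixing: C = (Q_r C_r + Q_w C_w)/(Q_r + Q_w)
= (32700×2.25 + 10300×175)/(32700 + 10300) = 1.876×10^6/43000 = 43.63 mg/L.

43.6 mg/L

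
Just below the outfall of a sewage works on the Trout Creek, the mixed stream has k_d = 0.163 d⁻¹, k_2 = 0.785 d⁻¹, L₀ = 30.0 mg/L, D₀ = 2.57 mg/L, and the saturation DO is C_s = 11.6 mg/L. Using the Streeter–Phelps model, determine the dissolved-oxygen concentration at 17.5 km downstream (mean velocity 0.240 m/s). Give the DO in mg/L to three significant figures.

DO ≈ 7.48 mg/L

Travel time t = x/v = 17.5 km / (0.240 m/s) = 17500 m / 0.240 m/s = 72920 s = 0.8439 d.
k_d L₀/(k_2−k_d) = 0.163×30.0/(0.785−0.163) = 4.890/0.6220 = 7.862 mg/L.
e^(−k_d t) = e^(−0.163×0.8439) = 0.8715; e^(−k_2 t) = e^(−0.785×0.8439) = 0.5156.
D = 7.862 × (0.8715 − 0.5156) + 2.57 × 0.5156 = 2.798 + 1.325 = 4.123 mg/L.
DO = C_s − D = 11.6 − 4.123 = 7.477 mg/L.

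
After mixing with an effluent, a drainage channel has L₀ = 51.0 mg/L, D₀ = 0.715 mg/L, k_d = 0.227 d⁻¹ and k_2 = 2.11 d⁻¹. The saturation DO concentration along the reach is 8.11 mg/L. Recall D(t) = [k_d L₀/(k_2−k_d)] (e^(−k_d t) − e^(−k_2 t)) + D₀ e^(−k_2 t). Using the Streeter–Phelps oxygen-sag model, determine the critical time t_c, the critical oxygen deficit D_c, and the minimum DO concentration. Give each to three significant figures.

t_c ≈ 1.12 d; D_c ≈ 4.26 mg/L; min DO ≈ 3.85 mg/L

With k_2/k_d = 9.295 and 1 − D₀(k_2−k_d)/(k_d L₀) = 0.8837,
t_c = ln(9.295 × 0.8837) / (2.11 − 0.227) = ln(8.214) / 1.883 = 2.106/1.883 = 1.118 d.
L(t_c) = L₀ e^(−k_d t_c) = 51.0 × 0.7758 = 39.57 mg/L, and at the critical point k_2 D_c = k_d L, so D_c = (0.227/2.11) × 39.57 = 4.257 mg/L.
Minimum DO = C_s − D_c = 8.11 − 4.257 = 3.853 mg/L.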